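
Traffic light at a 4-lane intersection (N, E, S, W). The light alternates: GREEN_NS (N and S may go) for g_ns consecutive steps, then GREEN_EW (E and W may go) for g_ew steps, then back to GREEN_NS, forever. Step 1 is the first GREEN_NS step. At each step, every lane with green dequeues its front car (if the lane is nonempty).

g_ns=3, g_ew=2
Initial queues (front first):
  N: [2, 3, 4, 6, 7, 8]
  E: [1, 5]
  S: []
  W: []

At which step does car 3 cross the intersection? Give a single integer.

Step 1 [NS]: N:car2-GO,E:wait,S:empty,W:wait | queues: N=5 E=2 S=0 W=0
Step 2 [NS]: N:car3-GO,E:wait,S:empty,W:wait | queues: N=4 E=2 S=0 W=0
Step 3 [NS]: N:car4-GO,E:wait,S:empty,W:wait | queues: N=3 E=2 S=0 W=0
Step 4 [EW]: N:wait,E:car1-GO,S:wait,W:empty | queues: N=3 E=1 S=0 W=0
Step 5 [EW]: N:wait,E:car5-GO,S:wait,W:empty | queues: N=3 E=0 S=0 W=0
Step 6 [NS]: N:car6-GO,E:wait,S:empty,W:wait | queues: N=2 E=0 S=0 W=0
Step 7 [NS]: N:car7-GO,E:wait,S:empty,W:wait | queues: N=1 E=0 S=0 W=0
Step 8 [NS]: N:car8-GO,E:wait,S:empty,W:wait | queues: N=0 E=0 S=0 W=0
Car 3 crosses at step 2

2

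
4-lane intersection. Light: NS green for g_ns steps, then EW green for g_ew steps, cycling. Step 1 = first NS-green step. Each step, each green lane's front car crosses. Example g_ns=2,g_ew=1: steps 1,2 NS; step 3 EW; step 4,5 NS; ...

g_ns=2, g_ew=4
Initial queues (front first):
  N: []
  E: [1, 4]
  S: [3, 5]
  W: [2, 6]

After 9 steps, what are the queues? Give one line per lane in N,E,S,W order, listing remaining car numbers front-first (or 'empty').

Step 1 [NS]: N:empty,E:wait,S:car3-GO,W:wait | queues: N=0 E=2 S=1 W=2
Step 2 [NS]: N:empty,E:wait,S:car5-GO,W:wait | queues: N=0 E=2 S=0 W=2
Step 3 [EW]: N:wait,E:car1-GO,S:wait,W:car2-GO | queues: N=0 E=1 S=0 W=1
Step 4 [EW]: N:wait,E:car4-GO,S:wait,W:car6-GO | queues: N=0 E=0 S=0 W=0

N: empty
E: empty
S: empty
W: empty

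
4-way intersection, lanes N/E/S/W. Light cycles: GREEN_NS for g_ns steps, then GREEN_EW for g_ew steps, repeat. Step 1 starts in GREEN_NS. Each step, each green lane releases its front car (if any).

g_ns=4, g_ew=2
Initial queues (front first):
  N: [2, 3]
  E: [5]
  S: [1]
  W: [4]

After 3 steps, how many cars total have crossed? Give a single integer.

Step 1 [NS]: N:car2-GO,E:wait,S:car1-GO,W:wait | queues: N=1 E=1 S=0 W=1
Step 2 [NS]: N:car3-GO,E:wait,S:empty,W:wait | queues: N=0 E=1 S=0 W=1
Step 3 [NS]: N:empty,E:wait,S:empty,W:wait | queues: N=0 E=1 S=0 W=1
Cars crossed by step 3: 3

Answer: 3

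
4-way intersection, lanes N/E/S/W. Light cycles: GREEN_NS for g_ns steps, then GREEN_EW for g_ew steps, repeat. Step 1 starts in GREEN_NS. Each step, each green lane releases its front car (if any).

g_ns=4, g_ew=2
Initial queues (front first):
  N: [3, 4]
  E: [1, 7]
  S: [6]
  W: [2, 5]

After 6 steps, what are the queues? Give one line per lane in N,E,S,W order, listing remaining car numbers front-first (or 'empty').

Step 1 [NS]: N:car3-GO,E:wait,S:car6-GO,W:wait | queues: N=1 E=2 S=0 W=2
Step 2 [NS]: N:car4-GO,E:wait,S:empty,W:wait | queues: N=0 E=2 S=0 W=2
Step 3 [NS]: N:empty,E:wait,S:empty,W:wait | queues: N=0 E=2 S=0 W=2
Step 4 [NS]: N:empty,E:wait,S:empty,W:wait | queues: N=0 E=2 S=0 W=2
Step 5 [EW]: N:wait,E:car1-GO,S:wait,W:car2-GO | queues: N=0 E=1 S=0 W=1
Step 6 [EW]: N:wait,E:car7-GO,S:wait,W:car5-GO | queues: N=0 E=0 S=0 W=0

N: empty
E: empty
S: empty
W: empty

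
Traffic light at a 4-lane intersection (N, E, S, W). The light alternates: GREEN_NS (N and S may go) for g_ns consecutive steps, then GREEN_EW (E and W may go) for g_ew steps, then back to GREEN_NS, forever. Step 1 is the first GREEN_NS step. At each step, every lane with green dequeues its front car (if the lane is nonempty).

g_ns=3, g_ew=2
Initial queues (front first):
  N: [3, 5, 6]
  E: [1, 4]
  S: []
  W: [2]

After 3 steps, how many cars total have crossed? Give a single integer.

Step 1 [NS]: N:car3-GO,E:wait,S:empty,W:wait | queues: N=2 E=2 S=0 W=1
Step 2 [NS]: N:car5-GO,E:wait,S:empty,W:wait | queues: N=1 E=2 S=0 W=1
Step 3 [NS]: N:car6-GO,E:wait,S:empty,W:wait | queues: N=0 E=2 S=0 W=1
Cars crossed by step 3: 3

Answer: 3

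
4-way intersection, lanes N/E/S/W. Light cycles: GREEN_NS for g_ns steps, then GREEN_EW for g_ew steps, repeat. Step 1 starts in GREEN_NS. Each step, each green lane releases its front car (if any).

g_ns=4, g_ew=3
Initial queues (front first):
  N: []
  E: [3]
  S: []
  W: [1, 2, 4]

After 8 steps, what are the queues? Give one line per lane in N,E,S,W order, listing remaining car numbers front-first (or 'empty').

Step 1 [NS]: N:empty,E:wait,S:empty,W:wait | queues: N=0 E=1 S=0 W=3
Step 2 [NS]: N:empty,E:wait,S:empty,W:wait | queues: N=0 E=1 S=0 W=3
Step 3 [NS]: N:empty,E:wait,S:empty,W:wait | queues: N=0 E=1 S=0 W=3
Step 4 [NS]: N:empty,E:wait,S:empty,W:wait | queues: N=0 E=1 S=0 W=3
Step 5 [EW]: N:wait,E:car3-GO,S:wait,W:car1-GO | queues: N=0 E=0 S=0 W=2
Step 6 [EW]: N:wait,E:empty,S:wait,W:car2-GO | queues: N=0 E=0 S=0 W=1
Step 7 [EW]: N:wait,E:empty,S:wait,W:car4-GO | queues: N=0 E=0 S=0 W=0

N: empty
E: empty
S: empty
W: empty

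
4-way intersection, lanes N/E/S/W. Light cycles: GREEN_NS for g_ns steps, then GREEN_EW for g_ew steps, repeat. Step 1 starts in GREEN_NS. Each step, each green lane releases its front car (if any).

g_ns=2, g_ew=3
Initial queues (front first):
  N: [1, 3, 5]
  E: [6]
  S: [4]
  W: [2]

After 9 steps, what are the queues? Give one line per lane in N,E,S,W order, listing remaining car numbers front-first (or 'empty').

Step 1 [NS]: N:car1-GO,E:wait,S:car4-GO,W:wait | queues: N=2 E=1 S=0 W=1
Step 2 [NS]: N:car3-GO,E:wait,S:empty,W:wait | queues: N=1 E=1 S=0 W=1
Step 3 [EW]: N:wait,E:car6-GO,S:wait,W:car2-GO | queues: N=1 E=0 S=0 W=0
Step 4 [EW]: N:wait,E:empty,S:wait,W:empty | queues: N=1 E=0 S=0 W=0
Step 5 [EW]: N:wait,E:empty,S:wait,W:empty | queues: N=1 E=0 S=0 W=0
Step 6 [NS]: N:car5-GO,E:wait,S:empty,W:wait | queues: N=0 E=0 S=0 W=0

N: empty
E: empty
S: empty
W: empty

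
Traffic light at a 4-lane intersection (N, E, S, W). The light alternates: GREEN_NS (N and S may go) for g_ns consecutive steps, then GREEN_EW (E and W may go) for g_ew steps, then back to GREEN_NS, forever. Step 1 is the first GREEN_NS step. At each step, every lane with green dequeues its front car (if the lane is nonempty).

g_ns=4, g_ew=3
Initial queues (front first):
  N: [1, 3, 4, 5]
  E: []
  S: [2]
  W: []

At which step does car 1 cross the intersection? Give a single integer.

Step 1 [NS]: N:car1-GO,E:wait,S:car2-GO,W:wait | queues: N=3 E=0 S=0 W=0
Step 2 [NS]: N:car3-GO,E:wait,S:empty,W:wait | queues: N=2 E=0 S=0 W=0
Step 3 [NS]: N:car4-GO,E:wait,S:empty,W:wait | queues: N=1 E=0 S=0 W=0
Step 4 [NS]: N:car5-GO,E:wait,S:empty,W:wait | queues: N=0 E=0 S=0 W=0
Car 1 crosses at step 1

1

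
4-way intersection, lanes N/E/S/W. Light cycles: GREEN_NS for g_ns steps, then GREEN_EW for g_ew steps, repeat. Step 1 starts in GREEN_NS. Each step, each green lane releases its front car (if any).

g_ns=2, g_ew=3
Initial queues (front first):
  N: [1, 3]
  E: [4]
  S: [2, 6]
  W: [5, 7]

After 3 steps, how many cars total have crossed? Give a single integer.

Step 1 [NS]: N:car1-GO,E:wait,S:car2-GO,W:wait | queues: N=1 E=1 S=1 W=2
Step 2 [NS]: N:car3-GO,E:wait,S:car6-GO,W:wait | queues: N=0 E=1 S=0 W=2
Step 3 [EW]: N:wait,E:car4-GO,S:wait,W:car5-GO | queues: N=0 E=0 S=0 W=1
Cars crossed by step 3: 6

Answer: 6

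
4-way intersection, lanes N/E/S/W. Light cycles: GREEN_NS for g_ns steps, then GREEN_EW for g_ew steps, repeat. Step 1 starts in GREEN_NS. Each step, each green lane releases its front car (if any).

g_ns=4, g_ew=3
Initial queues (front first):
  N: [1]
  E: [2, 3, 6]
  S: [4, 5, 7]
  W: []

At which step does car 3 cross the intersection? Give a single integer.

Step 1 [NS]: N:car1-GO,E:wait,S:car4-GO,W:wait | queues: N=0 E=3 S=2 W=0
Step 2 [NS]: N:empty,E:wait,S:car5-GO,W:wait | queues: N=0 E=3 S=1 W=0
Step 3 [NS]: N:empty,E:wait,S:car7-GO,W:wait | queues: N=0 E=3 S=0 W=0
Step 4 [NS]: N:empty,E:wait,S:empty,W:wait | queues: N=0 E=3 S=0 W=0
Step 5 [EW]: N:wait,E:car2-GO,S:wait,W:empty | queues: N=0 E=2 S=0 W=0
Step 6 [EW]: N:wait,E:car3-GO,S:wait,W:empty | queues: N=0 E=1 S=0 W=0
Step 7 [EW]: N:wait,E:car6-GO,S:wait,W:empty | queues: N=0 E=0 S=0 W=0
Car 3 crosses at step 6

6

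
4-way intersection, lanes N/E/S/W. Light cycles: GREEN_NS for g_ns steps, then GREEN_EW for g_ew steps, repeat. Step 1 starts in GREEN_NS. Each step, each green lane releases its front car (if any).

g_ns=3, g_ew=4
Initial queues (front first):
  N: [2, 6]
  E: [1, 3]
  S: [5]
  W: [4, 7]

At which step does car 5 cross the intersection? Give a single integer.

Step 1 [NS]: N:car2-GO,E:wait,S:car5-GO,W:wait | queues: N=1 E=2 S=0 W=2
Step 2 [NS]: N:car6-GO,E:wait,S:empty,W:wait | queues: N=0 E=2 S=0 W=2
Step 3 [NS]: N:empty,E:wait,S:empty,W:wait | queues: N=0 E=2 S=0 W=2
Step 4 [EW]: N:wait,E:car1-GO,S:wait,W:car4-GO | queues: N=0 E=1 S=0 W=1
Step 5 [EW]: N:wait,E:car3-GO,S:wait,W:car7-GO | queues: N=0 E=0 S=0 W=0
Car 5 crosses at step 1

1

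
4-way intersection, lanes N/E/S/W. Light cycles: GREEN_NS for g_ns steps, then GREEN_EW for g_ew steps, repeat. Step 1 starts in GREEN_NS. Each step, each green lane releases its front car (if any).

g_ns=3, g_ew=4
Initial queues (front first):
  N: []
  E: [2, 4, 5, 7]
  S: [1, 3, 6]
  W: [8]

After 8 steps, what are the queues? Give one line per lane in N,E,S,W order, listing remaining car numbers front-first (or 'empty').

Step 1 [NS]: N:empty,E:wait,S:car1-GO,W:wait | queues: N=0 E=4 S=2 W=1
Step 2 [NS]: N:empty,E:wait,S:car3-GO,W:wait | queues: N=0 E=4 S=1 W=1
Step 3 [NS]: N:empty,E:wait,S:car6-GO,W:wait | queues: N=0 E=4 S=0 W=1
Step 4 [EW]: N:wait,E:car2-GO,S:wait,W:car8-GO | queues: N=0 E=3 S=0 W=0
Step 5 [EW]: N:wait,E:car4-GO,S:wait,W:empty | queues: N=0 E=2 S=0 W=0
Step 6 [EW]: N:wait,E:car5-GO,S:wait,W:empty | queues: N=0 E=1 S=0 W=0
Step 7 [EW]: N:wait,E:car7-GO,S:wait,W:empty | queues: N=0 E=0 S=0 W=0

N: empty
E: empty
S: empty
W: empty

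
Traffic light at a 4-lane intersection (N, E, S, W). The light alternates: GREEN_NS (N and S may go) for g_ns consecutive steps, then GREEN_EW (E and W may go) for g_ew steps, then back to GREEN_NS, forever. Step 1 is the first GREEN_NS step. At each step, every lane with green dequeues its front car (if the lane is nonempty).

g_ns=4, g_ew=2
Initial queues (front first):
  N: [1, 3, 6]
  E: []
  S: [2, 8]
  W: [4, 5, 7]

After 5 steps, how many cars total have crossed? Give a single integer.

Step 1 [NS]: N:car1-GO,E:wait,S:car2-GO,W:wait | queues: N=2 E=0 S=1 W=3
Step 2 [NS]: N:car3-GO,E:wait,S:car8-GO,W:wait | queues: N=1 E=0 S=0 W=3
Step 3 [NS]: N:car6-GO,E:wait,S:empty,W:wait | queues: N=0 E=0 S=0 W=3
Step 4 [NS]: N:empty,E:wait,S:empty,W:wait | queues: N=0 E=0 S=0 W=3
Step 5 [EW]: N:wait,E:empty,S:wait,W:car4-GO | queues: N=0 E=0 S=0 W=2
Cars crossed by step 5: 6

Answer: 6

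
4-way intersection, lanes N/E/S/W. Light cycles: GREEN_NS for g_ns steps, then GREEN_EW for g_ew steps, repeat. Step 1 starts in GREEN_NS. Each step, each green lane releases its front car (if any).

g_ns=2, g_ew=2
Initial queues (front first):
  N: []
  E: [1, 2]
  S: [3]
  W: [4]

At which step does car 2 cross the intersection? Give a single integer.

Step 1 [NS]: N:empty,E:wait,S:car3-GO,W:wait | queues: N=0 E=2 S=0 W=1
Step 2 [NS]: N:empty,E:wait,S:empty,W:wait | queues: N=0 E=2 S=0 W=1
Step 3 [EW]: N:wait,E:car1-GO,S:wait,W:car4-GO | queues: N=0 E=1 S=0 W=0
Step 4 [EW]: N:wait,E:car2-GO,S:wait,W:empty | queues: N=0 E=0 S=0 W=0
Car 2 crosses at step 4

4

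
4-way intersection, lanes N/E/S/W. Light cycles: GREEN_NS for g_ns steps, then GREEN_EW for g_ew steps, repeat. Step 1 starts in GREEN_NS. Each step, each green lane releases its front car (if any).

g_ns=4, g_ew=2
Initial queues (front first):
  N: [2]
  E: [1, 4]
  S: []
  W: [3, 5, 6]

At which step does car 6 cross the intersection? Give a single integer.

Step 1 [NS]: N:car2-GO,E:wait,S:empty,W:wait | queues: N=0 E=2 S=0 W=3
Step 2 [NS]: N:empty,E:wait,S:empty,W:wait | queues: N=0 E=2 S=0 W=3
Step 3 [NS]: N:empty,E:wait,S:empty,W:wait | queues: N=0 E=2 S=0 W=3
Step 4 [NS]: N:empty,E:wait,S:empty,W:wait | queues: N=0 E=2 S=0 W=3
Step 5 [EW]: N:wait,E:car1-GO,S:wait,W:car3-GO | queues: N=0 E=1 S=0 W=2
Step 6 [EW]: N:wait,E:car4-GO,S:wait,W:car5-GO | queues: N=0 E=0 S=0 W=1
Step 7 [NS]: N:empty,E:wait,S:empty,W:wait | queues: N=0 E=0 S=0 W=1
Step 8 [NS]: N:empty,E:wait,S:empty,W:wait | queues: N=0 E=0 S=0 W=1
Step 9 [NS]: N:empty,E:wait,S:empty,W:wait | queues: N=0 E=0 S=0 W=1
Step 10 [NS]: N:empty,E:wait,S:empty,W:wait | queues: N=0 E=0 S=0 W=1
Step 11 [EW]: N:wait,E:empty,S:wait,W:car6-GO | queues: N=0 E=0 S=0 W=0
Car 6 crosses at step 11

11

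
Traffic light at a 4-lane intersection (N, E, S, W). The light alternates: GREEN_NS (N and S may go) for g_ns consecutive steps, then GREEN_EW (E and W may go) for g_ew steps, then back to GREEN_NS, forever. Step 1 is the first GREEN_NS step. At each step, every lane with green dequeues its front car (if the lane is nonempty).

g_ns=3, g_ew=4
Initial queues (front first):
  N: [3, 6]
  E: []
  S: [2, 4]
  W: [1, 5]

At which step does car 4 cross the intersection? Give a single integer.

Step 1 [NS]: N:car3-GO,E:wait,S:car2-GO,W:wait | queues: N=1 E=0 S=1 W=2
Step 2 [NS]: N:car6-GO,E:wait,S:car4-GO,W:wait | queues: N=0 E=0 S=0 W=2
Step 3 [NS]: N:empty,E:wait,S:empty,W:wait | queues: N=0 E=0 S=0 W=2
Step 4 [EW]: N:wait,E:empty,S:wait,W:car1-GO | queues: N=0 E=0 S=0 W=1
Step 5 [EW]: N:wait,E:empty,S:wait,W:car5-GO | queues: N=0 E=0 S=0 W=0
Car 4 crosses at step 2

2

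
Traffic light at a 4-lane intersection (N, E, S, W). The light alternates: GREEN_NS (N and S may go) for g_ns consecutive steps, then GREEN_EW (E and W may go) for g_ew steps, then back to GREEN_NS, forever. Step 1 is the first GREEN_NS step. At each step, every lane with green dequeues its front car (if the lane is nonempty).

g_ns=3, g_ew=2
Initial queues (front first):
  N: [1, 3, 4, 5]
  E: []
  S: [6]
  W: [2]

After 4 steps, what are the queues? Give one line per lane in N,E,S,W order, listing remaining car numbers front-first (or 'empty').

Step 1 [NS]: N:car1-GO,E:wait,S:car6-GO,W:wait | queues: N=3 E=0 S=0 W=1
Step 2 [NS]: N:car3-GO,E:wait,S:empty,W:wait | queues: N=2 E=0 S=0 W=1
Step 3 [NS]: N:car4-GO,E:wait,S:empty,W:wait | queues: N=1 E=0 S=0 W=1
Step 4 [EW]: N:wait,E:empty,S:wait,W:car2-GO | queues: N=1 E=0 S=0 W=0

N: 5
E: empty
S: empty
W: empty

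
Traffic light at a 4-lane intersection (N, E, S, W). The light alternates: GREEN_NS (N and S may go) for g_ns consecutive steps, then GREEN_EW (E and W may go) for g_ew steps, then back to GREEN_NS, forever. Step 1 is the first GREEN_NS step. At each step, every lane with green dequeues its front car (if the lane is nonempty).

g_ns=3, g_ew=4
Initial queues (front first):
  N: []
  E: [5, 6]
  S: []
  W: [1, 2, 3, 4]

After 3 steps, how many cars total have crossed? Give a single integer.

Answer: 0

Derivation:
Step 1 [NS]: N:empty,E:wait,S:empty,W:wait | queues: N=0 E=2 S=0 W=4
Step 2 [NS]: N:empty,E:wait,S:empty,W:wait | queues: N=0 E=2 S=0 W=4
Step 3 [NS]: N:empty,E:wait,S:empty,W:wait | queues: N=0 E=2 S=0 W=4
Cars crossed by step 3: 0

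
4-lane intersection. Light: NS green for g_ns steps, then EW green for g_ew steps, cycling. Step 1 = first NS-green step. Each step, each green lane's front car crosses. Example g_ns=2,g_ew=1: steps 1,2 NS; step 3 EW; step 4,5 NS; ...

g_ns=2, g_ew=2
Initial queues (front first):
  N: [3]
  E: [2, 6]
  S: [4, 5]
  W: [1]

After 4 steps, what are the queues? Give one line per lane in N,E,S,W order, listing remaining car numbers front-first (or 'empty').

Step 1 [NS]: N:car3-GO,E:wait,S:car4-GO,W:wait | queues: N=0 E=2 S=1 W=1
Step 2 [NS]: N:empty,E:wait,S:car5-GO,W:wait | queues: N=0 E=2 S=0 W=1
Step 3 [EW]: N:wait,E:car2-GO,S:wait,W:car1-GO | queues: N=0 E=1 S=0 W=0
Step 4 [EW]: N:wait,E:car6-GO,S:wait,W:empty | queues: N=0 E=0 S=0 W=0

N: empty
E: empty
S: empty
W: empty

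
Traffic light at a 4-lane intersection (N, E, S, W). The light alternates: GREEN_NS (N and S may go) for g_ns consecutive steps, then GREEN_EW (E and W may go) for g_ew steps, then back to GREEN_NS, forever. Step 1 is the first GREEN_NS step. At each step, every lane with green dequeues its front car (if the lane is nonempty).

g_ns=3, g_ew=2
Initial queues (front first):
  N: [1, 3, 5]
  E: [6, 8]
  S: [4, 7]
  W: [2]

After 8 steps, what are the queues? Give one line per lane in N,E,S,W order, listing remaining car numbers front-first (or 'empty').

Step 1 [NS]: N:car1-GO,E:wait,S:car4-GO,W:wait | queues: N=2 E=2 S=1 W=1
Step 2 [NS]: N:car3-GO,E:wait,S:car7-GO,W:wait | queues: N=1 E=2 S=0 W=1
Step 3 [NS]: N:car5-GO,E:wait,S:empty,W:wait | queues: N=0 E=2 S=0 W=1
Step 4 [EW]: N:wait,E:car6-GO,S:wait,W:car2-GO | queues: N=0 E=1 S=0 W=0
Step 5 [EW]: N:wait,E:car8-GO,S:wait,W:empty | queues: N=0 E=0 S=0 W=0

N: empty
E: empty
S: empty
W: empty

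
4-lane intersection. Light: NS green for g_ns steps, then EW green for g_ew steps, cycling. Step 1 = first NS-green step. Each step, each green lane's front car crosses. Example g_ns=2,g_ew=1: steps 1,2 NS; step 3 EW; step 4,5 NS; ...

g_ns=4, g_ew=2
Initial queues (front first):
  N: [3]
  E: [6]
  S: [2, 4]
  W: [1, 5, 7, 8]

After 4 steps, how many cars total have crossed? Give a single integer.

Step 1 [NS]: N:car3-GO,E:wait,S:car2-GO,W:wait | queues: N=0 E=1 S=1 W=4
Step 2 [NS]: N:empty,E:wait,S:car4-GO,W:wait | queues: N=0 E=1 S=0 W=4
Step 3 [NS]: N:empty,E:wait,S:empty,W:wait | queues: N=0 E=1 S=0 W=4
Step 4 [NS]: N:empty,E:wait,S:empty,W:wait | queues: N=0 E=1 S=0 W=4
Cars crossed by step 4: 3

Answer: 3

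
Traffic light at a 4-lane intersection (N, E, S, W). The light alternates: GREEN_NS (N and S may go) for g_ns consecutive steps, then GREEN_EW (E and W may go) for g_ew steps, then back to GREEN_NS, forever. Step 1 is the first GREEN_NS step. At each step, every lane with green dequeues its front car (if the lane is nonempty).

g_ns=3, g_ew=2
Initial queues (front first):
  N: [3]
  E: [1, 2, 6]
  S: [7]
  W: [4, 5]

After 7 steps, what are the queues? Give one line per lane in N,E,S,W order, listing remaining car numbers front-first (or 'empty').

Step 1 [NS]: N:car3-GO,E:wait,S:car7-GO,W:wait | queues: N=0 E=3 S=0 W=2
Step 2 [NS]: N:empty,E:wait,S:empty,W:wait | queues: N=0 E=3 S=0 W=2
Step 3 [NS]: N:empty,E:wait,S:empty,W:wait | queues: N=0 E=3 S=0 W=2
Step 4 [EW]: N:wait,E:car1-GO,S:wait,W:car4-GO | queues: N=0 E=2 S=0 W=1
Step 5 [EW]: N:wait,E:car2-GO,S:wait,W:car5-GO | queues: N=0 E=1 S=0 W=0
Step 6 [NS]: N:empty,E:wait,S:empty,W:wait | queues: N=0 E=1 S=0 W=0
Step 7 [NS]: N:empty,E:wait,S:empty,W:wait | queues: N=0 E=1 S=0 W=0

N: empty
E: 6
S: empty
W: empty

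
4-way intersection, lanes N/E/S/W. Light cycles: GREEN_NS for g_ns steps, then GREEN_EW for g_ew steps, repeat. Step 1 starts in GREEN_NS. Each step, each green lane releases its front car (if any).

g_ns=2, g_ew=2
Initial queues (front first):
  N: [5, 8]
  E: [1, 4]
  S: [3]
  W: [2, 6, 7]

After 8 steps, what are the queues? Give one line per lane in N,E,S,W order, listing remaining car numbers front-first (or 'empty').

Step 1 [NS]: N:car5-GO,E:wait,S:car3-GO,W:wait | queues: N=1 E=2 S=0 W=3
Step 2 [NS]: N:car8-GO,E:wait,S:empty,W:wait | queues: N=0 E=2 S=0 W=3
Step 3 [EW]: N:wait,E:car1-GO,S:wait,W:car2-GO | queues: N=0 E=1 S=0 W=2
Step 4 [EW]: N:wait,E:car4-GO,S:wait,W:car6-GO | queues: N=0 E=0 S=0 W=1
Step 5 [NS]: N:empty,E:wait,S:empty,W:wait | queues: N=0 E=0 S=0 W=1
Step 6 [NS]: N:empty,E:wait,S:empty,W:wait | queues: N=0 E=0 S=0 W=1
Step 7 [EW]: N:wait,E:empty,S:wait,W:car7-GO | queues: N=0 E=0 S=0 W=0

N: empty
E: empty
S: empty
W: empty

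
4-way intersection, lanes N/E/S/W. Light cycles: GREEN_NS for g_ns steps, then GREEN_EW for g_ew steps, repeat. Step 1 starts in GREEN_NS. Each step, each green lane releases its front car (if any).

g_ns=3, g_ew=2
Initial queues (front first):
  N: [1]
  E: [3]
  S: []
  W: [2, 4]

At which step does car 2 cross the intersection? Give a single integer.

Step 1 [NS]: N:car1-GO,E:wait,S:empty,W:wait | queues: N=0 E=1 S=0 W=2
Step 2 [NS]: N:empty,E:wait,S:empty,W:wait | queues: N=0 E=1 S=0 W=2
Step 3 [NS]: N:empty,E:wait,S:empty,W:wait | queues: N=0 E=1 S=0 W=2
Step 4 [EW]: N:wait,E:car3-GO,S:wait,W:car2-GO | queues: N=0 E=0 S=0 W=1
Step 5 [EW]: N:wait,E:empty,S:wait,W:car4-GO | queues: N=0 E=0 S=0 W=0
Car 2 crosses at step 4

4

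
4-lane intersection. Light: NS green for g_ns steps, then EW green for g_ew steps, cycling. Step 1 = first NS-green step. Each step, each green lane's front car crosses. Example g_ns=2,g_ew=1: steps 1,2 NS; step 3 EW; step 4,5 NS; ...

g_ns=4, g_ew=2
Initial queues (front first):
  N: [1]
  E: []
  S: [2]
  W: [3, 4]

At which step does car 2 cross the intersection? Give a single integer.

Step 1 [NS]: N:car1-GO,E:wait,S:car2-GO,W:wait | queues: N=0 E=0 S=0 W=2
Step 2 [NS]: N:empty,E:wait,S:empty,W:wait | queues: N=0 E=0 S=0 W=2
Step 3 [NS]: N:empty,E:wait,S:empty,W:wait | queues: N=0 E=0 S=0 W=2
Step 4 [NS]: N:empty,E:wait,S:empty,W:wait | queues: N=0 E=0 S=0 W=2
Step 5 [EW]: N:wait,E:empty,S:wait,W:car3-GO | queues: N=0 E=0 S=0 W=1
Step 6 [EW]: N:wait,E:empty,S:wait,W:car4-GO | queues: N=0 E=0 S=0 W=0
Car 2 crosses at step 1

1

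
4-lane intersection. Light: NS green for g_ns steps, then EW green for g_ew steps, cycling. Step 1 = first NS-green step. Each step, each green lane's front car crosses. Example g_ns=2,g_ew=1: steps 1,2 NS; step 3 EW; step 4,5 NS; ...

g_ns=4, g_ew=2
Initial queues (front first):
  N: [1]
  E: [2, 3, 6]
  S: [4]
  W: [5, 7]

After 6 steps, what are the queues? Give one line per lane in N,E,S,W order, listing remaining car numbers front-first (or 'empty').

Step 1 [NS]: N:car1-GO,E:wait,S:car4-GO,W:wait | queues: N=0 E=3 S=0 W=2
Step 2 [NS]: N:empty,E:wait,S:empty,W:wait | queues: N=0 E=3 S=0 W=2
Step 3 [NS]: N:empty,E:wait,S:empty,W:wait | queues: N=0 E=3 S=0 W=2
Step 4 [NS]: N:empty,E:wait,S:empty,W:wait | queues: N=0 E=3 S=0 W=2
Step 5 [EW]: N:wait,E:car2-GO,S:wait,W:car5-GO | queues: N=0 E=2 S=0 W=1
Step 6 [EW]: N:wait,E:car3-GO,S:wait,W:car7-GO | queues: N=0 E=1 S=0 W=0

N: empty
E: 6
S: empty
W: empty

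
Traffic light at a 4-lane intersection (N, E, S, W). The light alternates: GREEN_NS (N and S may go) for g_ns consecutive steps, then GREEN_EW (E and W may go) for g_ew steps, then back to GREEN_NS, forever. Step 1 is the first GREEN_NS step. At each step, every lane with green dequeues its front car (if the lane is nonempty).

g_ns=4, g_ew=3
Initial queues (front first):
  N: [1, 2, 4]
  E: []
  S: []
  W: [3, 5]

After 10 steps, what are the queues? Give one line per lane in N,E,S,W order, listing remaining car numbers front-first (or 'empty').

Step 1 [NS]: N:car1-GO,E:wait,S:empty,W:wait | queues: N=2 E=0 S=0 W=2
Step 2 [NS]: N:car2-GO,E:wait,S:empty,W:wait | queues: N=1 E=0 S=0 W=2
Step 3 [NS]: N:car4-GO,E:wait,S:empty,W:wait | queues: N=0 E=0 S=0 W=2
Step 4 [NS]: N:empty,E:wait,S:empty,W:wait | queues: N=0 E=0 S=0 W=2
Step 5 [EW]: N:wait,E:empty,S:wait,W:car3-GO | queues: N=0 E=0 S=0 W=1
Step 6 [EW]: N:wait,E:empty,S:wait,W:car5-GO | queues: N=0 E=0 S=0 W=0

N: empty
E: empty
S: empty
W: empty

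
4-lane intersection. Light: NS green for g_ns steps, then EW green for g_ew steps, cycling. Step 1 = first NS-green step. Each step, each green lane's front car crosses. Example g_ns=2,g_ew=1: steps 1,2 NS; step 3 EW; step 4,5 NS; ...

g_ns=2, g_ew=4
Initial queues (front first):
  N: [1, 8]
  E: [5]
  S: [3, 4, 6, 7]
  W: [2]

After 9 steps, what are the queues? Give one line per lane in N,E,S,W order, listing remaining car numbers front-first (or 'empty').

Step 1 [NS]: N:car1-GO,E:wait,S:car3-GO,W:wait | queues: N=1 E=1 S=3 W=1
Step 2 [NS]: N:car8-GO,E:wait,S:car4-GO,W:wait | queues: N=0 E=1 S=2 W=1
Step 3 [EW]: N:wait,E:car5-GO,S:wait,W:car2-GO | queues: N=0 E=0 S=2 W=0
Step 4 [EW]: N:wait,E:empty,S:wait,W:empty | queues: N=0 E=0 S=2 W=0
Step 5 [EW]: N:wait,E:empty,S:wait,W:empty | queues: N=0 E=0 S=2 W=0
Step 6 [EW]: N:wait,E:empty,S:wait,W:empty | queues: N=0 E=0 S=2 W=0
Step 7 [NS]: N:empty,E:wait,S:car6-GO,W:wait | queues: N=0 E=0 S=1 W=0
Step 8 [NS]: N:empty,E:wait,S:car7-GO,W:wait | queues: N=0 E=0 S=0 W=0

N: empty
E: empty
S: empty
W: empty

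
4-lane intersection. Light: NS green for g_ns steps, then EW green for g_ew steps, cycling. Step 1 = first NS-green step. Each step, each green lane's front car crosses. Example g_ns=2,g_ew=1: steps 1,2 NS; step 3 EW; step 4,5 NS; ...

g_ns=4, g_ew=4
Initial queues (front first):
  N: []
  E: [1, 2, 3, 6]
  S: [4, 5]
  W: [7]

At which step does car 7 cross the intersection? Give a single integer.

Step 1 [NS]: N:empty,E:wait,S:car4-GO,W:wait | queues: N=0 E=4 S=1 W=1
Step 2 [NS]: N:empty,E:wait,S:car5-GO,W:wait | queues: N=0 E=4 S=0 W=1
Step 3 [NS]: N:empty,E:wait,S:empty,W:wait | queues: N=0 E=4 S=0 W=1
Step 4 [NS]: N:empty,E:wait,S:empty,W:wait | queues: N=0 E=4 S=0 W=1
Step 5 [EW]: N:wait,E:car1-GO,S:wait,W:car7-GO | queues: N=0 E=3 S=0 W=0
Step 6 [EW]: N:wait,E:car2-GO,S:wait,W:empty | queues: N=0 E=2 S=0 W=0
Step 7 [EW]: N:wait,E:car3-GO,S:wait,W:empty | queues: N=0 E=1 S=0 W=0
Step 8 [EW]: N:wait,E:car6-GO,S:wait,W:empty | queues: N=0 E=0 S=0 W=0
Car 7 crosses at step 5

5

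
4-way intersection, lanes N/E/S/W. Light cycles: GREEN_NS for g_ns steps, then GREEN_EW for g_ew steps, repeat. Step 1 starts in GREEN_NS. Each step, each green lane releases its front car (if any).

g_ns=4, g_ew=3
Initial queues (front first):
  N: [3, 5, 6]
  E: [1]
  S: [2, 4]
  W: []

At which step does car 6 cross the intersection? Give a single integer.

Step 1 [NS]: N:car3-GO,E:wait,S:car2-GO,W:wait | queues: N=2 E=1 S=1 W=0
Step 2 [NS]: N:car5-GO,E:wait,S:car4-GO,W:wait | queues: N=1 E=1 S=0 W=0
Step 3 [NS]: N:car6-GO,E:wait,S:empty,W:wait | queues: N=0 E=1 S=0 W=0
Step 4 [NS]: N:empty,E:wait,S:empty,W:wait | queues: N=0 E=1 S=0 W=0
Step 5 [EW]: N:wait,E:car1-GO,S:wait,W:empty | queues: N=0 E=0 S=0 W=0
Car 6 crosses at step 3

3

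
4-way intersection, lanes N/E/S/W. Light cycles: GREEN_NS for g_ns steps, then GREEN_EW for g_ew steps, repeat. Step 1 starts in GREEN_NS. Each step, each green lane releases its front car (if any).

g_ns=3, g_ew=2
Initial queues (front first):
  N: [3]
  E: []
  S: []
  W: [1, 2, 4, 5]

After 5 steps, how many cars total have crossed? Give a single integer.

Step 1 [NS]: N:car3-GO,E:wait,S:empty,W:wait | queues: N=0 E=0 S=0 W=4
Step 2 [NS]: N:empty,E:wait,S:empty,W:wait | queues: N=0 E=0 S=0 W=4
Step 3 [NS]: N:empty,E:wait,S:empty,W:wait | queues: N=0 E=0 S=0 W=4
Step 4 [EW]: N:wait,E:empty,S:wait,W:car1-GO | queues: N=0 E=0 S=0 W=3
Step 5 [EW]: N:wait,E:empty,S:wait,W:car2-GO | queues: N=0 E=0 S=0 W=2
Cars crossed by step 5: 3

Answer: 3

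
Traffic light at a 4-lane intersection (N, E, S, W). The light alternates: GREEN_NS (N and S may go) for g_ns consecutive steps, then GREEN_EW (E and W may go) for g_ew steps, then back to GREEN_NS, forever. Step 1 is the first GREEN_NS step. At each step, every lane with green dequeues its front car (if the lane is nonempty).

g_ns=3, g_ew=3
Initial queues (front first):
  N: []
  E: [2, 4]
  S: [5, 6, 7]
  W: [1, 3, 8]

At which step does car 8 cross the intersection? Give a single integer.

Step 1 [NS]: N:empty,E:wait,S:car5-GO,W:wait | queues: N=0 E=2 S=2 W=3
Step 2 [NS]: N:empty,E:wait,S:car6-GO,W:wait | queues: N=0 E=2 S=1 W=3
Step 3 [NS]: N:empty,E:wait,S:car7-GO,W:wait | queues: N=0 E=2 S=0 W=3
Step 4 [EW]: N:wait,E:car2-GO,S:wait,W:car1-GO | queues: N=0 E=1 S=0 W=2
Step 5 [EW]: N:wait,E:car4-GO,S:wait,W:car3-GO | queues: N=0 E=0 S=0 W=1
Step 6 [EW]: N:wait,E:empty,S:wait,W:car8-GO | queues: N=0 E=0 S=0 W=0
Car 8 crosses at step 6

6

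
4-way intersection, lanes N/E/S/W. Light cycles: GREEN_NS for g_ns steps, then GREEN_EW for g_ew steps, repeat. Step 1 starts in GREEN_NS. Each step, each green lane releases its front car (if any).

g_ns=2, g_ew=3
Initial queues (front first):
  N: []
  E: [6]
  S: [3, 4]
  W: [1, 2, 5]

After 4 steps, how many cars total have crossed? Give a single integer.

Answer: 5

Derivation:
Step 1 [NS]: N:empty,E:wait,S:car3-GO,W:wait | queues: N=0 E=1 S=1 W=3
Step 2 [NS]: N:empty,E:wait,S:car4-GO,W:wait | queues: N=0 E=1 S=0 W=3
Step 3 [EW]: N:wait,E:car6-GO,S:wait,W:car1-GO | queues: N=0 E=0 S=0 W=2
Step 4 [EW]: N:wait,E:empty,S:wait,W:car2-GO | queues: N=0 E=0 S=0 W=1
Cars crossed by step 4: 5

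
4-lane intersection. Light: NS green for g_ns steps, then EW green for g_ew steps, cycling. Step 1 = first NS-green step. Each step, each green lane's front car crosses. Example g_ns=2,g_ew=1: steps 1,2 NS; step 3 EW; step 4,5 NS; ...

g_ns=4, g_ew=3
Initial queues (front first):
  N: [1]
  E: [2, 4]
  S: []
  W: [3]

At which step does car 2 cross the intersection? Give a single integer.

Step 1 [NS]: N:car1-GO,E:wait,S:empty,W:wait | queues: N=0 E=2 S=0 W=1
Step 2 [NS]: N:empty,E:wait,S:empty,W:wait | queues: N=0 E=2 S=0 W=1
Step 3 [NS]: N:empty,E:wait,S:empty,W:wait | queues: N=0 E=2 S=0 W=1
Step 4 [NS]: N:empty,E:wait,S:empty,W:wait | queues: N=0 E=2 S=0 W=1
Step 5 [EW]: N:wait,E:car2-GO,S:wait,W:car3-GO | queues: N=0 E=1 S=0 W=0
Step 6 [EW]: N:wait,E:car4-GO,S:wait,W:empty | queues: N=0 E=0 S=0 W=0
Car 2 crosses at step 5

5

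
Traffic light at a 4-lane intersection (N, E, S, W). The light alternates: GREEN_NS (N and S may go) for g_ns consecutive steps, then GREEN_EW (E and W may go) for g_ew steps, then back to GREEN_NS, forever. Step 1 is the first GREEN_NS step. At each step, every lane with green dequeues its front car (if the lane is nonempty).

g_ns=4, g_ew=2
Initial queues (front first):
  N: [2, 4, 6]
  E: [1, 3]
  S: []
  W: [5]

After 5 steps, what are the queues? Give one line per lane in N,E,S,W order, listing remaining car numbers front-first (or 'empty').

Step 1 [NS]: N:car2-GO,E:wait,S:empty,W:wait | queues: N=2 E=2 S=0 W=1
Step 2 [NS]: N:car4-GO,E:wait,S:empty,W:wait | queues: N=1 E=2 S=0 W=1
Step 3 [NS]: N:car6-GO,E:wait,S:empty,W:wait | queues: N=0 E=2 S=0 W=1
Step 4 [NS]: N:empty,E:wait,S:empty,W:wait | queues: N=0 E=2 S=0 W=1
Step 5 [EW]: N:wait,E:car1-GO,S:wait,W:car5-GO | queues: N=0 E=1 S=0 W=0

N: empty
E: 3
S: empty
W: empty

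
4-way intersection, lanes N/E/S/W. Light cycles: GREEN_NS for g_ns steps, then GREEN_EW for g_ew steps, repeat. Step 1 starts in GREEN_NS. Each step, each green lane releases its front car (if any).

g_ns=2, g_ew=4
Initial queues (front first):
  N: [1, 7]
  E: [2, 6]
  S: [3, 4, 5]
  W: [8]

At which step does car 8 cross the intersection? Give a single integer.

Step 1 [NS]: N:car1-GO,E:wait,S:car3-GO,W:wait | queues: N=1 E=2 S=2 W=1
Step 2 [NS]: N:car7-GO,E:wait,S:car4-GO,W:wait | queues: N=0 E=2 S=1 W=1
Step 3 [EW]: N:wait,E:car2-GO,S:wait,W:car8-GO | queues: N=0 E=1 S=1 W=0
Step 4 [EW]: N:wait,E:car6-GO,S:wait,W:empty | queues: N=0 E=0 S=1 W=0
Step 5 [EW]: N:wait,E:empty,S:wait,W:empty | queues: N=0 E=0 S=1 W=0
Step 6 [EW]: N:wait,E:empty,S:wait,W:empty | queues: N=0 E=0 S=1 W=0
Step 7 [NS]: N:empty,E:wait,S:car5-GO,W:wait | queues: N=0 E=0 S=0 W=0
Car 8 crosses at step 3

3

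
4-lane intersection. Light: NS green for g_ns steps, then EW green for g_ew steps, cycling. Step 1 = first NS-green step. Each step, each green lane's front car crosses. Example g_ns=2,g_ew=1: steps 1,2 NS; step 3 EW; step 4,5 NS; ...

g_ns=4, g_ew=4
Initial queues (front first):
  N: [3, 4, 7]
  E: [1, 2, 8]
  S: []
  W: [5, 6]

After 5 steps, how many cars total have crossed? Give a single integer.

Answer: 5

Derivation:
Step 1 [NS]: N:car3-GO,E:wait,S:empty,W:wait | queues: N=2 E=3 S=0 W=2
Step 2 [NS]: N:car4-GO,E:wait,S:empty,W:wait | queues: N=1 E=3 S=0 W=2
Step 3 [NS]: N:car7-GO,E:wait,S:empty,W:wait | queues: N=0 E=3 S=0 W=2
Step 4 [NS]: N:empty,E:wait,S:empty,W:wait | queues: N=0 E=3 S=0 W=2
Step 5 [EW]: N:wait,E:car1-GO,S:wait,W:car5-GO | queues: N=0 E=2 S=0 W=1
Cars crossed by step 5: 5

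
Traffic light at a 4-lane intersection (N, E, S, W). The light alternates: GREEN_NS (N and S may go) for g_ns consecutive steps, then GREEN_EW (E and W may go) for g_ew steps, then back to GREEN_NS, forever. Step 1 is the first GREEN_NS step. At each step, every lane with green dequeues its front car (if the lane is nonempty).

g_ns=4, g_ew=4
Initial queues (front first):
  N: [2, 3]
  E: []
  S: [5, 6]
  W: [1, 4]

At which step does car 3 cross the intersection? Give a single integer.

Step 1 [NS]: N:car2-GO,E:wait,S:car5-GO,W:wait | queues: N=1 E=0 S=1 W=2
Step 2 [NS]: N:car3-GO,E:wait,S:car6-GO,W:wait | queues: N=0 E=0 S=0 W=2
Step 3 [NS]: N:empty,E:wait,S:empty,W:wait | queues: N=0 E=0 S=0 W=2
Step 4 [NS]: N:empty,E:wait,S:empty,W:wait | queues: N=0 E=0 S=0 W=2
Step 5 [EW]: N:wait,E:empty,S:wait,W:car1-GO | queues: N=0 E=0 S=0 W=1
Step 6 [EW]: N:wait,E:empty,S:wait,W:car4-GO | queues: N=0 E=0 S=0 W=0
Car 3 crosses at step 2

2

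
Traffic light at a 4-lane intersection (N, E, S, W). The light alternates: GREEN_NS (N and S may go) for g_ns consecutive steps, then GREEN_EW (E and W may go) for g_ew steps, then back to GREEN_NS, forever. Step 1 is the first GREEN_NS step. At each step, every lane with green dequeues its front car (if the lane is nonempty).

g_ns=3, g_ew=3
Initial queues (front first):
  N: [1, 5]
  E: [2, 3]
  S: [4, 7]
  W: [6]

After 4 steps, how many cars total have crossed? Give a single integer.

Step 1 [NS]: N:car1-GO,E:wait,S:car4-GO,W:wait | queues: N=1 E=2 S=1 W=1
Step 2 [NS]: N:car5-GO,E:wait,S:car7-GO,W:wait | queues: N=0 E=2 S=0 W=1
Step 3 [NS]: N:empty,E:wait,S:empty,W:wait | queues: N=0 E=2 S=0 W=1
Step 4 [EW]: N:wait,E:car2-GO,S:wait,W:car6-GO | queues: N=0 E=1 S=0 W=0
Cars crossed by step 4: 6

Answer: 6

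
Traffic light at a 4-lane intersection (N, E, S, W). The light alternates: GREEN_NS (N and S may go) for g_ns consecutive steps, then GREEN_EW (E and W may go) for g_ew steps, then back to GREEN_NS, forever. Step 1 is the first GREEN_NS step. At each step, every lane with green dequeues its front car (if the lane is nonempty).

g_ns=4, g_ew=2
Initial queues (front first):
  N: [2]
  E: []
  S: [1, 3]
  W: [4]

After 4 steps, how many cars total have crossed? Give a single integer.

Step 1 [NS]: N:car2-GO,E:wait,S:car1-GO,W:wait | queues: N=0 E=0 S=1 W=1
Step 2 [NS]: N:empty,E:wait,S:car3-GO,W:wait | queues: N=0 E=0 S=0 W=1
Step 3 [NS]: N:empty,E:wait,S:empty,W:wait | queues: N=0 E=0 S=0 W=1
Step 4 [NS]: N:empty,E:wait,S:empty,W:wait | queues: N=0 E=0 S=0 W=1
Cars crossed by step 4: 3

Answer: 3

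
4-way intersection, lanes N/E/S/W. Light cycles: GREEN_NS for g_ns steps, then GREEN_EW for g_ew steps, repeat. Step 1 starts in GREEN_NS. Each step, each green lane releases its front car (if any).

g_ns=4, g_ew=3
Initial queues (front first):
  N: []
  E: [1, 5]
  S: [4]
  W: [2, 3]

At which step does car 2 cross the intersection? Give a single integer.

Step 1 [NS]: N:empty,E:wait,S:car4-GO,W:wait | queues: N=0 E=2 S=0 W=2
Step 2 [NS]: N:empty,E:wait,S:empty,W:wait | queues: N=0 E=2 S=0 W=2
Step 3 [NS]: N:empty,E:wait,S:empty,W:wait | queues: N=0 E=2 S=0 W=2
Step 4 [NS]: N:empty,E:wait,S:empty,W:wait | queues: N=0 E=2 S=0 W=2
Step 5 [EW]: N:wait,E:car1-GO,S:wait,W:car2-GO | queues: N=0 E=1 S=0 W=1
Step 6 [EW]: N:wait,E:car5-GO,S:wait,W:car3-GO | queues: N=0 E=0 S=0 W=0
Car 2 crosses at step 5

5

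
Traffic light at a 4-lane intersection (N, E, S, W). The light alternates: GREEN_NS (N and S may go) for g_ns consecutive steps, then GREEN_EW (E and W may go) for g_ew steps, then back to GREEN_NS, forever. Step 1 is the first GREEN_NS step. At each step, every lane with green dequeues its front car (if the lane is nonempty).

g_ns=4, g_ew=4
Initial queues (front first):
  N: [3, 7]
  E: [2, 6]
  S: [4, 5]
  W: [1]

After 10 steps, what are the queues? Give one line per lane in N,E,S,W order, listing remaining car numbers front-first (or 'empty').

Step 1 [NS]: N:car3-GO,E:wait,S:car4-GO,W:wait | queues: N=1 E=2 S=1 W=1
Step 2 [NS]: N:car7-GO,E:wait,S:car5-GO,W:wait | queues: N=0 E=2 S=0 W=1
Step 3 [NS]: N:empty,E:wait,S:empty,W:wait | queues: N=0 E=2 S=0 W=1
Step 4 [NS]: N:empty,E:wait,S:empty,W:wait | queues: N=0 E=2 S=0 W=1
Step 5 [EW]: N:wait,E:car2-GO,S:wait,W:car1-GO | queues: N=0 E=1 S=0 W=0
Step 6 [EW]: N:wait,E:car6-GO,S:wait,W:empty | queues: N=0 E=0 S=0 W=0

N: empty
E: empty
S: empty
W: empty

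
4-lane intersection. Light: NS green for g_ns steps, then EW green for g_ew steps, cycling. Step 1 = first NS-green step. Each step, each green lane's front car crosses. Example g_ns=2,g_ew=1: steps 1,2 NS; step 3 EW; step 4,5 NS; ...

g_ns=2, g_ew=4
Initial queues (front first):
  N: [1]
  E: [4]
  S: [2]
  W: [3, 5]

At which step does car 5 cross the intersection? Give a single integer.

Step 1 [NS]: N:car1-GO,E:wait,S:car2-GO,W:wait | queues: N=0 E=1 S=0 W=2
Step 2 [NS]: N:empty,E:wait,S:empty,W:wait | queues: N=0 E=1 S=0 W=2
Step 3 [EW]: N:wait,E:car4-GO,S:wait,W:car3-GO | queues: N=0 E=0 S=0 W=1
Step 4 [EW]: N:wait,E:empty,S:wait,W:car5-GO | queues: N=0 E=0 S=0 W=0
Car 5 crosses at step 4

4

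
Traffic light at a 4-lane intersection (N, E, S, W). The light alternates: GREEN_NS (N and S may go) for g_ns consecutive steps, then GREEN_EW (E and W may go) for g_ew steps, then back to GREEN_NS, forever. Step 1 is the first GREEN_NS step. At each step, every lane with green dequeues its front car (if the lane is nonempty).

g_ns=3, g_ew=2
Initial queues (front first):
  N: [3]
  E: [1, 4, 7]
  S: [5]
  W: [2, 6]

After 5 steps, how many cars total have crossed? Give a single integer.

Step 1 [NS]: N:car3-GO,E:wait,S:car5-GO,W:wait | queues: N=0 E=3 S=0 W=2
Step 2 [NS]: N:empty,E:wait,S:empty,W:wait | queues: N=0 E=3 S=0 W=2
Step 3 [NS]: N:empty,E:wait,S:empty,W:wait | queues: N=0 E=3 S=0 W=2
Step 4 [EW]: N:wait,E:car1-GO,S:wait,W:car2-GO | queues: N=0 E=2 S=0 W=1
Step 5 [EW]: N:wait,E:car4-GO,S:wait,W:car6-GO | queues: N=0 E=1 S=0 W=0
Cars crossed by step 5: 6

Answer: 6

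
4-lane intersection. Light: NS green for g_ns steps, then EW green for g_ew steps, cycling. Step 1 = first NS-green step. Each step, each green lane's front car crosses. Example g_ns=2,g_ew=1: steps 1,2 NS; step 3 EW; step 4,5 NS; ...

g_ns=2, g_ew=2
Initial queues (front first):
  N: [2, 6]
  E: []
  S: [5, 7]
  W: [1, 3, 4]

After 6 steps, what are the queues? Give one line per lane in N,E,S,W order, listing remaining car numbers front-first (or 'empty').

Step 1 [NS]: N:car2-GO,E:wait,S:car5-GO,W:wait | queues: N=1 E=0 S=1 W=3
Step 2 [NS]: N:car6-GO,E:wait,S:car7-GO,W:wait | queues: N=0 E=0 S=0 W=3
Step 3 [EW]: N:wait,E:empty,S:wait,W:car1-GO | queues: N=0 E=0 S=0 W=2
Step 4 [EW]: N:wait,E:empty,S:wait,W:car3-GO | queues: N=0 E=0 S=0 W=1
Step 5 [NS]: N:empty,E:wait,S:empty,W:wait | queues: N=0 E=0 S=0 W=1
Step 6 [NS]: N:empty,E:wait,S:empty,W:wait | queues: N=0 E=0 S=0 W=1

N: empty
E: empty
S: empty
W: 4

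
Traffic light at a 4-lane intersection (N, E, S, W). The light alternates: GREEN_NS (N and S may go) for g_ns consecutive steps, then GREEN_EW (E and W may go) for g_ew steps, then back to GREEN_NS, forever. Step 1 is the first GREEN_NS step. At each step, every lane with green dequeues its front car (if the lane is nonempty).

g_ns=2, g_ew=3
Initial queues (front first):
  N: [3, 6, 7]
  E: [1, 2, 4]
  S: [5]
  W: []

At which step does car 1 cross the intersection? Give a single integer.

Step 1 [NS]: N:car3-GO,E:wait,S:car5-GO,W:wait | queues: N=2 E=3 S=0 W=0
Step 2 [NS]: N:car6-GO,E:wait,S:empty,W:wait | queues: N=1 E=3 S=0 W=0
Step 3 [EW]: N:wait,E:car1-GO,S:wait,W:empty | queues: N=1 E=2 S=0 W=0
Step 4 [EW]: N:wait,E:car2-GO,S:wait,W:empty | queues: N=1 E=1 S=0 W=0
Step 5 [EW]: N:wait,E:car4-GO,S:wait,W:empty | queues: N=1 E=0 S=0 W=0
Step 6 [NS]: N:car7-GO,E:wait,S:empty,W:wait | queues: N=0 E=0 S=0 W=0
Car 1 crosses at step 3

3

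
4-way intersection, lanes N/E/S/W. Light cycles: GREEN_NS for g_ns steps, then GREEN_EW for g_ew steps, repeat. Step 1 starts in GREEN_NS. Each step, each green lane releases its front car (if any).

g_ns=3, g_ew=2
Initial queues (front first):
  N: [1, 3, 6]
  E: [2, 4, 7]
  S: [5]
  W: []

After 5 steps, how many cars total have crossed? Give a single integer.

Answer: 6

Derivation:
Step 1 [NS]: N:car1-GO,E:wait,S:car5-GO,W:wait | queues: N=2 E=3 S=0 W=0
Step 2 [NS]: N:car3-GO,E:wait,S:empty,W:wait | queues: N=1 E=3 S=0 W=0
Step 3 [NS]: N:car6-GO,E:wait,S:empty,W:wait | queues: N=0 E=3 S=0 W=0
Step 4 [EW]: N:wait,E:car2-GO,S:wait,W:empty | queues: N=0 E=2 S=0 W=0
Step 5 [EW]: N:wait,E:car4-GO,S:wait,W:empty | queues: N=0 E=1 S=0 W=0
Cars crossed by step 5: 6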